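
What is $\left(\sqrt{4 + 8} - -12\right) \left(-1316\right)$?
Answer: $-15792 - 2632 \sqrt{3} \approx -20351.0$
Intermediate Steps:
$\left(\sqrt{4 + 8} - -12\right) \left(-1316\right) = \left(\sqrt{12} + 12\right) \left(-1316\right) = \left(2 \sqrt{3} + 12\right) \left(-1316\right) = \left(12 + 2 \sqrt{3}\right) \left(-1316\right) = -15792 - 2632 \sqrt{3}$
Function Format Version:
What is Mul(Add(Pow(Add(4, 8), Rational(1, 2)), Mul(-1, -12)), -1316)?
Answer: Add(-15792, Mul(-2632, Pow(3, Rational(1, 2)))) ≈ -20351.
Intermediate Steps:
Mul(Add(Pow(Add(4, 8), Rational(1, 2)), Mul(-1, -12)), -1316) = Mul(Add(Pow(12, Rational(1, 2)), 12), -1316) = Mul(Add(Mul(2, Pow(3, Rational(1, 2))), 12), -1316) = Mul(Add(12, Mul(2, Pow(3, Rational(1, 2)))), -1316) = Add(-15792, Mul(-2632, Pow(3, Rational(1, 2))))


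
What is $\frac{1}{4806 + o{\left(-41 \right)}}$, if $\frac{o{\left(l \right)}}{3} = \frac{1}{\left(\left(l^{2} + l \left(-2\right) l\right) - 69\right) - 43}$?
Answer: $\frac{1793}{8617155} \approx 0.00020807$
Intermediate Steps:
$o{\left(l \right)} = \frac{3}{-112 - l^{2}}$ ($o{\left(l \right)} = \frac{3}{\left(\left(l^{2} + l \left(-2\right) l\right) - 69\right) - 43} = \frac{3}{\left(\left(l^{2} + - 2 l l\right) - 69\right) - 43} = \frac{3}{\left(\left(l^{2} - 2 l^{2}\right) - 69\right) - 43} = \frac{3}{\left(- l^{2} - 69\right) - 43} = \frac{3}{\left(-69 - l^{2}\right) - 43} = \frac{3}{-112 - l^{2}}$)
$\frac{1}{4806 + o{\left(-41 \right)}} = \frac{1}{4806 - \frac{3}{112 + \left(-41\right)^{2}}} = \frac{1}{4806 - \frac{3}{112 + 1681}} = \frac{1}{4806 - \frac{3}{1793}} = \frac{1}{\frac{8617155}{1793}} = \frac{1793}{8617155}$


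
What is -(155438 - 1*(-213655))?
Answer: -369093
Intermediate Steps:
-(155438 - 1*(-213655)) = -(155438 + 213655) = -1*369093 = -369093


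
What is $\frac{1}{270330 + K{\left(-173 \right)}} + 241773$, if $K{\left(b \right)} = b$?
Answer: $\frac{65316668362}{270157} \approx 2.4177 \cdot 10^{5}$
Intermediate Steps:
$\frac{1}{270330 + K{\left(-173 \right)}} + 241773 = \frac{1}{270330 - 173} + 241773 = \frac{1}{270157} + 241773 = \frac{65316668362}{270157}$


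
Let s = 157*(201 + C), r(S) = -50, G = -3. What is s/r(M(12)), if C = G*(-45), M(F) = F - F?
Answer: -26376/25 ≈ -1055.0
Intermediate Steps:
M(F) = 0
C = 135 (C = -3*(-45) = 135)
s = 52752 (s = 157*(201 + 135) = 157*336 = 52752)
s/r(M(12)) = 52752/(-50) = 52752*(-1/50) = -26376/25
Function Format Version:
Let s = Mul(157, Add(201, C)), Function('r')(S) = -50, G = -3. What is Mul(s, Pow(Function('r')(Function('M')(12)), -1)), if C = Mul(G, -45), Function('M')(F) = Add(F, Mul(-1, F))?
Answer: Rational(-26376, 25) ≈ -1055.0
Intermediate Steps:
Function('M')(F) = 0
C = 135 (C = Mul(-3, -45) = 135)
s = 52752 (s = Mul(157, Add(201, 135)) = Mul(157, 336) = 52752)
Mul(s, Pow(Function('r')(Function('M')(12)), -1)) = Mul(52752, Pow(-50, -1)) = Mul(52752, Rational(-1, 50)) = Rational(-26376, 25)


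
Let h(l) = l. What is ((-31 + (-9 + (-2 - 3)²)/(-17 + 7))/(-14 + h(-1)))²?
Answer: 26569/5625 ≈ 4.7234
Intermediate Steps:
((-31 + (-9 + (-2 - 3)²)/(-17 + 7))/(-14 + h(-1)))² = ((-31 + (-9 + (-2 - 3)²)/(-17 + 7))/(-14 - 1))² = ((-31 + (-9 + (-5)²)/(-10))/(-15))² = ((-31 + (-9 + 25)*(-⅒))*(-1/15))² = ((-31 + 16*(-⅒))*(-1/15))² = ((-31 - 8/5)*(-1/15))² = (-163/5*(-1/15))² = (163/75)² = 26569/5625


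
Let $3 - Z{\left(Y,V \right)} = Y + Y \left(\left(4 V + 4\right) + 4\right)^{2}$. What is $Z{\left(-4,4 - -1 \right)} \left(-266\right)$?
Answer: $-836038$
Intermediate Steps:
$Z{\left(Y,V \right)} = 3 - Y - Y \left(8 + 4 V\right)^{2}$ ($Z{\left(Y,V \right)} = 3 - \left(Y + Y \left(\left(4 V + 4\right) + 4\right)^{2}\right) = 3 - \left(Y + Y \left(\left(4 + 4 V\right) + 4\right)^{2}\right) = 3 - \left(Y + Y \left(8 + 4 V\right)^{2}\right) = 3 - Y - Y \left(8 + 4 V\right)^{2}$)
$Z{\left(-4,4 - -1 \right)} \left(-266\right) = \left(3 - -4 - - 64 \left(2 + \left(4 - -1\right)\right)^{2}\right) \left(-266\right) = \left(3 + 4 - - 64 \left(2 + \left(4 + 1\right)\right)^{2}\right) \left(-266\right) = \left(3 + 4 - - 64 \left(2 + 5\right)^{2}\right) \left(-266\right) = \left(3 + 4 - - 64 \cdot 7^{2}\right) \left(-266\right) = \left(3 + 4 - \left(-64\right) 49\right) \left(-266\right) = \left(3 + 4 + 3136\right) \left(-266\right) = 3143 \left(-266\right) = -836038$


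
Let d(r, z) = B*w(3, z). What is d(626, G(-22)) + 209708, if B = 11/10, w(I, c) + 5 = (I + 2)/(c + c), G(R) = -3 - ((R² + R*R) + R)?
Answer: 796030679/3796 ≈ 2.0970e+5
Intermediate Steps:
G(R) = -3 - R - 2*R² (G(R) = -3 - ((R² + R²) + R) = -3 - (2*R² + R) = -3 - (R + 2*R²) = -3 + (-R - 2*R²) = -3 - R - 2*R²)
w(I, c) = -5 + (2 + I)/(2*c) (w(I, c) = -5 + (I + 2)/(c + c) = -5 + (2 + I)/((2*c)) = -5 + (2 + I)*(1/(2*c)) = -5 + (2 + I)/(2*c))
B = 11/10 (B = 11*(⅒) = 11/10 ≈ 1.1000)
d(r, z) = 11*(5 - 10*z)/(20*z) (d(r, z) = 11*((2 + 3 - 10*z)/(2*z))/10 = 11*((5 - 10*z)/(2*z))/10 = 11*(5 - 10*z)/(20*z))
d(626, G(-22)) + 209708 = 11*(1 - 2*(-3 - 1*(-22) - 2*(-22)²))/(4*(-3 - 1*(-22) - 2*(-22)²)) + 209708 = 11*(1 - 2*(-3 + 22 - 2*484))/(4*(-3 + 22 - 2*484)) + 209708 = 11*(1 - 2*(-3 + 22 - 968))/(4*(-3 + 22 - 968)) + 209708 = (11/4)*(1 - 2*(-949))/(-949) + 209708 = (11/4)*(-1/949)*(1 + 1898) + 209708 = (11/4)*(-1/949)*1899 + 209708 = -20889/3796 + 209708 = 796030679/3796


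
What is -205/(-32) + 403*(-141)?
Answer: -1818131/32 ≈ -56817.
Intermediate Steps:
-205/(-32) + 403*(-141) = -205*(-1/32) - 56823 = 205/32 - 56823 = -1818131/32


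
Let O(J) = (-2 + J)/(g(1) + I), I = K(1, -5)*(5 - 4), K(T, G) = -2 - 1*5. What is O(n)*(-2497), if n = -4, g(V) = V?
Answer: -2497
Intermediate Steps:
K(T, G) = -7 (K(T, G) = -2 - 5 = -7)
I = -7 (I = -7*(5 - 4) = -7*1 = -7)
O(J) = ⅓ - J/6 (O(J) = (-2 + J)/(1 - 7) = (-2 + J)/(-6) = (-2 + J)*(-⅙) = ⅓ - J/6)
O(n)*(-2497) = (⅓ - ⅙*(-4))*(-2497) = (⅓ + ⅔)*(-2497) = 1*(-2497) = -2497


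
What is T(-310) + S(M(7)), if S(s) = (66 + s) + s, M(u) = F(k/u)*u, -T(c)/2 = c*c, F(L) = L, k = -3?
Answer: -192140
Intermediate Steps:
T(c) = -2*c² (T(c) = -2*c*c = -2*c²)
M(u) = -3 (M(u) = (-3/u)*u = -3)
S(s) = 66 + 2*s
T(-310) + S(M(7)) = -2*(-310)² + (66 + 2*(-3)) = -2*96100 + (66 - 6) = -192200 + 60 = -192140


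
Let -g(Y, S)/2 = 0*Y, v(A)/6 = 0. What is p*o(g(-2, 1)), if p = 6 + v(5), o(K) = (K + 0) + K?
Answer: 0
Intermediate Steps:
v(A) = 0 (v(A) = 6*0 = 0)
g(Y, S) = 0 (g(Y, S) = -0*Y = -2*0 = 0)
o(K) = 2*K (o(K) = K + K = 2*K)
p = 6 (p = 6 + 0 = 6)
p*o(g(-2, 1)) = 6*(2*0) = 6*0 = 0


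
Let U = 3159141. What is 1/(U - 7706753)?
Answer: -1/4547612 ≈ -2.1990e-7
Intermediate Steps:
1/(U - 7706753) = 1/(3159141 - 7706753) = 1/(-4547612) = -1/4547612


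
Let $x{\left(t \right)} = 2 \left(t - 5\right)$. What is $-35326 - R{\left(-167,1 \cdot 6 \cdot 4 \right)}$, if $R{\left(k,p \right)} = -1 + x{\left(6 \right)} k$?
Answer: $-34991$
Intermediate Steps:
$x{\left(t \right)} = -10 + 2 t$ ($x{\left(t \right)} = 2 \left(t - 5\right) = 2 \left(-5 + t\right) = -10 + 2 t$)
$R{\left(k,p \right)} = -1 + 2 k$ ($R{\left(k,p \right)} = -1 + \left(-10 + 2 \cdot 6\right) k = -1 + \left(-10 + 12\right) k = -1 + 2 k$)
$-35326 - R{\left(-167,1 \cdot 6 \cdot 4 \right)} = -35326 - \left(-1 + 2 \left(-167\right)\right) = -35326 - \left(-1 - 334\right) = -35326 - -335 = -35326 + 335 = -34991$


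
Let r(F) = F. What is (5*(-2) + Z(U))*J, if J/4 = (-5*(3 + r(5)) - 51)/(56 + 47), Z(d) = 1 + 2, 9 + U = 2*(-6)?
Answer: 2548/103 ≈ 24.738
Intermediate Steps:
U = -21 (U = -9 + 2*(-6) = -9 - 12 = -21)
Z(d) = 3
J = -364/103 (J = 4*((-5*(3 + 5) - 51)/(56 + 47)) = 4*((-5*8 - 51)/103) = 4*((-40 - 51)*(1/103)) = 4*(-91*1/103) = 4*(-91/103) = -364/103 ≈ -3.5340)
(5*(-2) + Z(U))*J = (5*(-2) + 3)*(-364/103) = (-10 + 3)*(-364/103) = -7*(-364/103) = 2548/103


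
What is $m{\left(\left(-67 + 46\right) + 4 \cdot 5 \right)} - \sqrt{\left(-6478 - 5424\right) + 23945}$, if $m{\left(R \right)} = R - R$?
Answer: $- \sqrt{12043} \approx -109.74$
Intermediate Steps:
$m{\left(R \right)} = 0$
$m{\left(\left(-67 + 46\right) + 4 \cdot 5 \right)} - \sqrt{\left(-6478 - 5424\right) + 23945} = 0 - \sqrt{\left(-6478 - 5424\right) + 23945} = 0 - \sqrt{-11902 + 23945} = 0 - \sqrt{12043} = - \sqrt{12043}$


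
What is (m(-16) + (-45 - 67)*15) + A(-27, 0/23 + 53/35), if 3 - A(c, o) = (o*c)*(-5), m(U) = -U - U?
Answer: -12946/7 ≈ -1849.4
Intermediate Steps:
m(U) = -2*U
A(c, o) = 3 + 5*c*o (A(c, o) = 3 - o*c*(-5) = 3 - c*o*(-5) = 3 - (-5)*c*o = 3 + 5*c*o)
(m(-16) + (-45 - 67)*15) + A(-27, 0/23 + 53/35) = (-2*(-16) + (-45 - 67)*15) + (3 + 5*(-27)*(0/23 + 53/35)) = (32 - 112*15) + (3 + 5*(-27)*(0*(1/23) + 53*(1/35))) = (32 - 1680) + (3 + 5*(-27)*(0 + 53/35)) = -1648 + (3 + 5*(-27)*(53/35)) = -1648 + (3 - 1431/7) = -1648 - 1410/7 = -12946/7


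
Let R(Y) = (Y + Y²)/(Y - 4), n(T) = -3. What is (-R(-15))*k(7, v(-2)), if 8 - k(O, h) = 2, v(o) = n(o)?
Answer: 1260/19 ≈ 66.316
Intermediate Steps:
v(o) = -3
k(O, h) = 6 (k(O, h) = 8 - 1*2 = 8 - 2 = 6)
R(Y) = (Y + Y²)/(-4 + Y)
(-R(-15))*k(7, v(-2)) = -(-15)*(1 - 15)/(-4 - 15)*6 = -(-15)*(-14)/(-19)*6 = -(-15)*(-1)*(-14)/19*6 = -1*(-210/19)*6 = (210/19)*6 = 1260/19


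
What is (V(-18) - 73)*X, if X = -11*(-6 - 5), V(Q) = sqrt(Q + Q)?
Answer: -8833 + 726*I ≈ -8833.0 + 726.0*I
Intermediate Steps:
V(Q) = sqrt(2)*sqrt(Q) (V(Q) = sqrt(2*Q) = sqrt(2)*sqrt(Q))
X = 121 (X = -11*(-11) = 121)
(V(-18) - 73)*X = (sqrt(2)*sqrt(-18) - 73)*121 = (sqrt(2)*(3*I*sqrt(2)) - 73)*121 = (6*I - 73)*121 = (-73 + 6*I)*121 = -8833 + 726*I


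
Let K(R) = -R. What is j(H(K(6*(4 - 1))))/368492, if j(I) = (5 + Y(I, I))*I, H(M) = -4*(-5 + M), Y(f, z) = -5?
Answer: 0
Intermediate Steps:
H(M) = 20 - 4*M
j(I) = 0 (j(I) = (5 - 5)*I = 0*I = 0)
j(H(K(6*(4 - 1))))/368492 = 0/368492 = 0*(1/368492) = 0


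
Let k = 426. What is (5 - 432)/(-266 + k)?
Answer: -427/160 ≈ -2.6688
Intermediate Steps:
(5 - 432)/(-266 + k) = (5 - 432)/(-266 + 426) = -427/160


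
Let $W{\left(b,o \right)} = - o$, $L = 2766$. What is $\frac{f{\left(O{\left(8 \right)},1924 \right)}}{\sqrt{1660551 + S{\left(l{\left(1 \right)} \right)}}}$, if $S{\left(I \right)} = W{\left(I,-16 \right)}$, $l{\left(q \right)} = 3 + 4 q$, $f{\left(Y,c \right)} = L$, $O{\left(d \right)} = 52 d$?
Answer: $\frac{2766 \sqrt{1660567}}{1660567} \approx 2.1465$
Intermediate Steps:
$f{\left(Y,c \right)} = 2766$
$S{\left(I \right)} = 16$ ($S{\left(I \right)} = \left(-1\right) \left(-16\right) = 16$)
$\frac{f{\left(O{\left(8 \right)},1924 \right)}}{\sqrt{1660551 + S{\left(l{\left(1 \right)} \right)}}} = \frac{2766}{\sqrt{1660551 + 16}} = \frac{2766}{\sqrt{1660567}} = 2766 \frac{\sqrt{1660567}}{1660567} = \frac{2766 \sqrt{1660567}}{1660567}$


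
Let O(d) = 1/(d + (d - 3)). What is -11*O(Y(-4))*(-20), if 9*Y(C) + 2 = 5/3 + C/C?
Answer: -540/7 ≈ -77.143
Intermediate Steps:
Y(C) = 2/27 (Y(C) = -2/9 + (5/3 + C/C)/9 = -2/9 + (5*(⅓) + 1)/9 = -2/9 + (5/3 + 1)/9 = -2/9 + (⅑)*(8/3) = -2/9 + 8/27 = 2/27)
O(d) = 1/(-3 + 2*d) (O(d) = 1/(d + (-3 + d)) = 1/(-3 + 2*d))
-11*O(Y(-4))*(-20) = -11/(-3 + 2*(2/27))*(-20) = -11/(-3 + 4/27)*(-20) = -11/(-77/27)*(-20) = -11*(-27/77)*(-20) = (27/7)*(-20) = -540/7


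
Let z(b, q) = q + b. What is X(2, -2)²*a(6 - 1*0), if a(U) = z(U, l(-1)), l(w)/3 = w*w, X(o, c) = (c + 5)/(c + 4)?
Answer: 81/4 ≈ 20.250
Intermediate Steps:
X(o, c) = (5 + c)/(4 + c)
l(w) = 3*w² (l(w) = 3*(w*w) = 3*w²)
z(b, q) = b + q
a(U) = 3 + U (a(U) = U + 3*(-1)² = U + 3*1 = U + 3 = 3 + U)
X(2, -2)²*a(6 - 1*0) = ((5 - 2)/(4 - 2))²*(3 + (6 - 1*0)) = (3/2)²*(3 + (6 + 0)) = ((½)*3)²*(3 + 6) = (3/2)²*9 = (9/4)*9 = 81/4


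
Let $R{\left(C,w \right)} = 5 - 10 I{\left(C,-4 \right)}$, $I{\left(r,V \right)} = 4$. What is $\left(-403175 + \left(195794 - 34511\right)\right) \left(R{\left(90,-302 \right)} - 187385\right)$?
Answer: $45335398640$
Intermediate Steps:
$R{\left(C,w \right)} = -35$ ($R{\left(C,w \right)} = 5 - 40 = -35$)
$\left(-403175 + \left(195794 - 34511\right)\right) \left(R{\left(90,-302 \right)} - 187385\right) = \left(-403175 + \left(195794 - 34511\right)\right) \left(-35 - 187385\right) = \left(-403175 + 161283\right) \left(-187420\right) = \left(-241892\right) \left(-187420\right) = 45335398640$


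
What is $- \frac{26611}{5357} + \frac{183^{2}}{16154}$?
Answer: $- \frac{250473521}{86536978} \approx -2.8944$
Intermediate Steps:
$- \frac{26611}{5357} + \frac{183^{2}}{16154} = \left(-26611\right) \frac{1}{5357} + 33489 \cdot \frac{1}{16154} = - \frac{26611}{5357} + \frac{33489}{16154} = - \frac{250473521}{86536978}$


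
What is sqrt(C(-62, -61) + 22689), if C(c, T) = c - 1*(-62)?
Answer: 3*sqrt(2521) ≈ 150.63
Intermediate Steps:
C(c, T) = 62 + c (C(c, T) = c + 62 = 62 + c)
sqrt(C(-62, -61) + 22689) = sqrt((62 - 62) + 22689) = sqrt(0 + 22689) = sqrt(22689) = 3*sqrt(2521)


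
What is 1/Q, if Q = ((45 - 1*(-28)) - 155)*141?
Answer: -1/11562 ≈ -8.6490e-5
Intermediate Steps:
Q = -11562 (Q = ((45 + 28) - 155)*141 = (73 - 155)*141 = -82*141 = -11562)
1/Q = 1/(-11562) = -1/11562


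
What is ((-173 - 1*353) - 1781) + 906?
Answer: -1401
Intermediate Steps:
((-173 - 1*353) - 1781) + 906 = ((-173 - 353) - 1781) + 906 = (-526 - 1781) + 906 = -2307 + 906 = -1401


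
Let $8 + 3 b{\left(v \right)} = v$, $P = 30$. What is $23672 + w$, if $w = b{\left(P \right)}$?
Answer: $\frac{71038}{3} \approx 23679.0$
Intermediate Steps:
$b{\left(v \right)} = - \frac{8}{3} + \frac{v}{3}$
$w = \frac{22}{3}$ ($w = - \frac{8}{3} + \frac{1}{3} \cdot 30 = - \frac{8}{3} + 10 = \frac{22}{3} \approx 7.3333$)
$23672 + w = 23672 + \frac{22}{3} = \frac{71038}{3}$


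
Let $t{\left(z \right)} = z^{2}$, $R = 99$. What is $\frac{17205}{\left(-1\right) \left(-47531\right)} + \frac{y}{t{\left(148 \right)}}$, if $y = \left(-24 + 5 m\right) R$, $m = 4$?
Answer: $\frac{89509011}{260279756} \approx 0.3439$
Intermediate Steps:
$y = -396$ ($y = \left(-24 + 5 \cdot 4\right) 99 = \left(-24 + 20\right) 99 = \left(-4\right) 99 = -396$)
$\frac{17205}{\left(-1\right) \left(-47531\right)} + \frac{y}{t{\left(148 \right)}} = \frac{17205}{\left(-1\right) \left(-47531\right)} - \frac{396}{148^{2}} = \frac{17205}{47531} - \frac{396}{21904} = 17205 \cdot \frac{1}{47531} - \frac{99}{5476} = \frac{17205}{47531} - \frac{99}{5476} = \frac{89509011}{260279756}$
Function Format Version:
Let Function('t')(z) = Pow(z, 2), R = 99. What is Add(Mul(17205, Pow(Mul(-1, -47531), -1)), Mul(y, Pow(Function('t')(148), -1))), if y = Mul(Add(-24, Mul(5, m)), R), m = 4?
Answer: Rational(89509011, 260279756) ≈ 0.34390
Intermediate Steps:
y = -396 (y = Mul(Add(-24, Mul(5, 4)), 99) = Mul(Add(-24, 20), 99) = Mul(-4, 99) = -396)
Add(Mul(17205, Pow(Mul(-1, -47531), -1)), Mul(y, Pow(Function('t')(148), -1))) = Add(Mul(17205, Pow(Mul(-1, -47531), -1)), Mul(-396, Pow(Pow(148, 2), -1))) = Add(Mul(17205, Pow(47531, -1)), Mul(-396, Pow(21904, -1))) = Add(Mul(17205, Rational(1, 47531)), Mul(-396, Rational(1, 21904))) = Add(Rational(17205, 47531), Rational(-99, 5476)) = Rational(89509011, 260279756)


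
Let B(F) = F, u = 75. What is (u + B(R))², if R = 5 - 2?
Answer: 6084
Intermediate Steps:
R = 3
(u + B(R))² = (75 + 3)² = 78² = 6084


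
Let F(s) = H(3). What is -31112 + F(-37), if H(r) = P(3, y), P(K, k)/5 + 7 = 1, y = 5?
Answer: -31142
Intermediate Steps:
P(K, k) = -30 (P(K, k) = -35 + 5*1 = -35 + 5 = -30)
H(r) = -30
F(s) = -30
-31112 + F(-37) = -31112 - 30 = -31142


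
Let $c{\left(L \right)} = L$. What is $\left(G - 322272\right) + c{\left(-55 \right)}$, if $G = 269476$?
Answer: $-52851$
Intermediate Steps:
$\left(G - 322272\right) + c{\left(-55 \right)} = \left(269476 - 322272\right) - 55 = -52796 - 55 = -52851$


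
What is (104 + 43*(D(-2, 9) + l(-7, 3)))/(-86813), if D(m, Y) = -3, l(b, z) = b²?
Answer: -2082/86813 ≈ -0.023983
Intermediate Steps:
(104 + 43*(D(-2, 9) + l(-7, 3)))/(-86813) = (104 + 43*(-3 + (-7)²))/(-86813) = (104 + 43*(-3 + 49))*(-1/86813) = (104 + 43*46)*(-1/86813) = (104 + 1978)*(-1/86813) = 2082*(-1/86813) = -2082/86813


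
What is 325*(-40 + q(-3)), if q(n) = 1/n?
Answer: -39325/3 ≈ -13108.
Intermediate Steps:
325*(-40 + q(-3)) = 325*(-40 + 1/(-3)) = 325*(-40 - 1/3) = 325*(-121/3) = -39325/3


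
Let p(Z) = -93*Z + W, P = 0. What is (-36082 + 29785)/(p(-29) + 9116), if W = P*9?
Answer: -6297/11813 ≈ -0.53306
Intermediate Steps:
W = 0 (W = 0*9 = 0)
p(Z) = -93*Z (p(Z) = -93*Z + 0 = -93*Z)
(-36082 + 29785)/(p(-29) + 9116) = (-36082 + 29785)/(-93*(-29) + 9116) = -6297/(2697 + 9116) = -6297/11813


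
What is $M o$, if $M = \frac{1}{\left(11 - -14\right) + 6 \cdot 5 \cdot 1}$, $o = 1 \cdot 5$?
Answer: $\frac{1}{11} \approx 0.090909$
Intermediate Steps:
$o = 5$
$M = \frac{1}{55}$ ($M = \frac{1}{\left(11 + 14\right) + 30 \cdot 1} = \frac{1}{25 + 30} = \frac{1}{55} \approx 0.018182$)
$M o = \frac{1}{55} \cdot 5 = \frac{1}{11}$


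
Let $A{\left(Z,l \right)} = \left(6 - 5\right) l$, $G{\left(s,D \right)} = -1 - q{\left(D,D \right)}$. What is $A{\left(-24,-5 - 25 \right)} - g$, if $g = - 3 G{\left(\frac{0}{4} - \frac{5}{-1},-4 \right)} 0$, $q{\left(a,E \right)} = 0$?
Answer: $-30$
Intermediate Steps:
$G{\left(s,D \right)} = -1$ ($G{\left(s,D \right)} = -1 - 0 = -1 + 0 = -1$)
$A{\left(Z,l \right)} = l$ ($A{\left(Z,l \right)} = 1 l = l$)
$g = 0$ ($g = \left(-3\right) \left(-1\right) 0 = 3 \cdot 0 = 0$)
$A{\left(-24,-5 - 25 \right)} - g = \left(-5 - 25\right) - 0 = -30 + 0 = -30$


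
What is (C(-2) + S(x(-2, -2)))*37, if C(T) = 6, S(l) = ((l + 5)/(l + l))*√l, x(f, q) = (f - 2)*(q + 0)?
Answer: 222 + 481*√2/8 ≈ 307.03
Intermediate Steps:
x(f, q) = q*(-2 + f) (x(f, q) = (-2 + f)*q = q*(-2 + f))
S(l) = (5 + l)/(2*√l) (S(l) = ((5 + l)/((2*l)))*√l = ((5 + l)*(1/(2*l)))*√l = ((5 + l)/(2*l))*√l = (5 + l)/(2*√l))
(C(-2) + S(x(-2, -2)))*37 = (6 + (5 - 2*(-2 - 2))/(2*√(-2*(-2 - 2))))*37 = (6 + (5 - 2*(-4))/(2*√(-2*(-4))))*37 = (6 + (5 + 8)/(2*√8))*37 = (6 + (½)*(√2/4)*13)*37 = (6 + 13*√2/8)*37 = 222 + 481*√2/8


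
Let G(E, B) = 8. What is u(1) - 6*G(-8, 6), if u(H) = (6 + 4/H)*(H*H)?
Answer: -38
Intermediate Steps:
u(H) = H²*(6 + 4/H) (u(H) = (6 + 4/H)*H² = H²*(6 + 4/H))
u(1) - 6*G(-8, 6) = 2*1*(2 + 3*1) - 6*8 = 2*1*(2 + 3) - 48 = 2*1*5 - 48 = 10 - 48 = -38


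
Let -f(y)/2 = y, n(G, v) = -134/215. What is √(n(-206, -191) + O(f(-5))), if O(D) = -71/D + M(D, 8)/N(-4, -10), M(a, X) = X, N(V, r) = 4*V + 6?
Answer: I*√63038/86 ≈ 2.9195*I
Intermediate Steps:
N(V, r) = 6 + 4*V
n(G, v) = -134/215 (n(G, v) = -134*1/215 = -134/215)
f(y) = -2*y
O(D) = -⅘ - 71/D (O(D) = -71/D + 8/(6 + 4*(-4)) = -71/D + 8/(6 - 16) = -71/D + 8/(-10) = -71/D + 8*(-⅒) = -71/D - ⅘ = -⅘ - 71/D)
√(n(-206, -191) + O(f(-5))) = √(-134/215 + (-⅘ - 71/((-2*(-5))))) = √(-134/215 + (-⅘ - 71/10)) = √(-134/215 - 79/10) = √(-733/86) = I*√63038/86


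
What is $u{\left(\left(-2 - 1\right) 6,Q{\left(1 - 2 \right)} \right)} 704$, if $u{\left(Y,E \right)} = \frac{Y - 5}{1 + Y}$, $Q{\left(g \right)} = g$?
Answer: $\frac{16192}{17} \approx 952.47$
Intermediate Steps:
$u{\left(Y,E \right)} = \frac{-5 + Y}{1 + Y}$
$u{\left(\left(-2 - 1\right) 6,Q{\left(1 - 2 \right)} \right)} 704 = \frac{-5 + \left(-2 - 1\right) 6}{1 + \left(-2 - 1\right) 6} \cdot 704 = \frac{-5 - 18}{1 - 18} \cdot 704 = \frac{1}{-17} \left(-23\right) 704 = \left(- \frac{1}{17}\right) \left(-23\right) 704 = \frac{23}{17} \cdot 704 = \frac{16192}{17}$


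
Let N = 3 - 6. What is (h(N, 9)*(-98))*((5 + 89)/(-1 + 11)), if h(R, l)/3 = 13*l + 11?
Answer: -1768704/5 ≈ -3.5374e+5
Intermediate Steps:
N = -3
h(R, l) = 33 + 39*l (h(R, l) = 3*(13*l + 11) = 3*(11 + 13*l) = 33 + 39*l)
(h(N, 9)*(-98))*((5 + 89)/(-1 + 11)) = ((33 + 39*9)*(-98))*((5 + 89)/(-1 + 11)) = ((33 + 351)*(-98))*(94/10) = (384*(-98))*(94*(⅒)) = -37632*47/5 = -1768704/5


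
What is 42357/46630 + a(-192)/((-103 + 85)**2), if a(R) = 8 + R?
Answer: 1285937/3777030 ≈ 0.34046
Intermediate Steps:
42357/46630 + a(-192)/((-103 + 85)**2) = 42357/46630 + (8 - 192)/((-103 + 85)**2) = 42357*(1/46630) - 184/((-18)**2) = 42357/46630 - 184/324 = 42357/46630 - 184*1/324 = 42357/46630 - 46/81 = 1285937/3777030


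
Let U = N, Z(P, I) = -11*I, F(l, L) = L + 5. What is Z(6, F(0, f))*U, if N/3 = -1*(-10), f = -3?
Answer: -660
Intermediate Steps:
F(l, L) = 5 + L
N = 30 (N = 3*(-1*(-10)) = 3*10 = 30)
U = 30
Z(6, F(0, f))*U = -11*(5 - 3)*30 = -11*2*30 = -22*30 = -660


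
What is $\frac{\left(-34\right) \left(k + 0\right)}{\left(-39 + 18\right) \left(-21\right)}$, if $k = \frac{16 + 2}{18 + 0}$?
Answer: $- \frac{34}{441} \approx -0.077098$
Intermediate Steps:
$k = 1$ ($k = \frac{18}{18} = 18 \cdot \frac{1}{18} = 1$)
$\frac{\left(-34\right) \left(k + 0\right)}{\left(-39 + 18\right) \left(-21\right)} = \frac{\left(-34\right) \left(1 + 0\right)}{\left(-39 + 18\right) \left(-21\right)} = \frac{\left(-34\right) 1}{\left(-21\right) \left(-21\right)} = - \frac{34}{441}$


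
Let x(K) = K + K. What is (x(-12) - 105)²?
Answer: 16641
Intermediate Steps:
x(K) = 2*K
(x(-12) - 105)² = (2*(-12) - 105)² = (-24 - 105)² = (-129)² = 16641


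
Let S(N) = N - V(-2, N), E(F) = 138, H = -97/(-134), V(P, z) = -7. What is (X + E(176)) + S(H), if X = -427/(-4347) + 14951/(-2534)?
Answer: 7376135245/52716069 ≈ 139.92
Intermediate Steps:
H = 97/134 (H = -97*(-1/134) = 97/134 ≈ 0.72388)
S(N) = 7 + N (S(N) = N - 1*(-7) = N + 7 = 7 + N)
X = -9129997/1573614 (X = -427*(-1/4347) + 14951*(-1/2534) = 61/621 - 14951/2534 = -9129997/1573614 ≈ -5.8019)
(X + E(176)) + S(H) = (-9129997/1573614 + 138) + (7 + 97/134) = 208028735/1573614 + 1035/134 = 7376135245/52716069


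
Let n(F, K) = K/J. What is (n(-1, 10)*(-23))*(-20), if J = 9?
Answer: 4600/9 ≈ 511.11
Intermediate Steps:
n(F, K) = K/9
(n(-1, 10)*(-23))*(-20) = (((1/9)*10)*(-23))*(-20) = ((10/9)*(-23))*(-20) = -230/9*(-20) = 4600/9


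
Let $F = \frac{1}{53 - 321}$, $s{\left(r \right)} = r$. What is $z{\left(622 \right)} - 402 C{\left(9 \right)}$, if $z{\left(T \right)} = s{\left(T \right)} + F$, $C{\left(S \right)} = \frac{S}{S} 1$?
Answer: $\frac{58959}{268} \approx 220.0$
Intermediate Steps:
$C{\left(S \right)} = 1$ ($C{\left(S \right)} = 1 \cdot 1 = 1$)
$F = - \frac{1}{268}$ ($F = \frac{1}{-268} = - \frac{1}{268} \approx -0.0037313$)
$z{\left(T \right)} = - \frac{1}{268} + T$ ($z{\left(T \right)} = T - \frac{1}{268} = - \frac{1}{268} + T$)
$z{\left(622 \right)} - 402 C{\left(9 \right)} = \left(- \frac{1}{268} + 622\right) - 402 = \frac{166695}{268} - 402 = \frac{58959}{268}$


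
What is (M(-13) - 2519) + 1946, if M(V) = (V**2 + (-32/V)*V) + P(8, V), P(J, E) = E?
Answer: -449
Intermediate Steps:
M(V) = -32 + V + V**2 (M(V) = (V**2 + (-32/V)*V) + V = (V**2 - 32) + V = (-32 + V**2) + V = -32 + V + V**2)
(M(-13) - 2519) + 1946 = ((-32 - 13 + (-13)**2) - 2519) + 1946 = ((-32 - 13 + 169) - 2519) + 1946 = (124 - 2519) + 1946 = -2395 + 1946 = -449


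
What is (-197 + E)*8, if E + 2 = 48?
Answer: -1208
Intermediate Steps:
E = 46 (E = -2 + 48 = 46)
(-197 + E)*8 = (-197 + 46)*8 = -151*8 = -1208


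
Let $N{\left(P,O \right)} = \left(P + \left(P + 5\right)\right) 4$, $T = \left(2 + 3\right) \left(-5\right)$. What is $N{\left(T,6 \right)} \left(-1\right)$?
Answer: $180$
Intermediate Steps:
$T = -25$ ($T = 5 \left(-5\right) = -25$)
$N{\left(P,O \right)} = 20 + 8 P$ ($N{\left(P,O \right)} = \left(P + \left(5 + P\right)\right) 4 = \left(5 + 2 P\right) 4 = 20 + 8 P$)
$N{\left(T,6 \right)} \left(-1\right) = \left(20 + 8 \left(-25\right)\right) \left(-1\right) = \left(20 - 200\right) \left(-1\right) = \left(-180\right) \left(-1\right) = 180$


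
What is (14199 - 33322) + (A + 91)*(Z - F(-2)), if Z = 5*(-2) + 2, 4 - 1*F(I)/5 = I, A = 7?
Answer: -22847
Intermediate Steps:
F(I) = 20 - 5*I
Z = -8 (Z = -10 + 2 = -8)
(14199 - 33322) + (A + 91)*(Z - F(-2)) = (14199 - 33322) + (7 + 91)*(-8 - (20 - 5*(-2))) = -19123 + 98*(-8 - (20 + 10)) = -19123 + 98*(-8 - 1*30) = -19123 + 98*(-8 - 30) = -19123 + 98*(-38) = -19123 - 3724 = -22847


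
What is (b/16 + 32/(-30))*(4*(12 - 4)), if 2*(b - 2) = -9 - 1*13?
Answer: -782/15 ≈ -52.133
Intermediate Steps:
b = -9 (b = 2 + (-9 - 1*13)/2 = 2 + (-9 - 13)/2 = 2 + (1/2)*(-22) = 2 - 11 = -9)
(b/16 + 32/(-30))*(4*(12 - 4)) = (-9/16 + 32/(-30))*(4*(12 - 4)) = (-9*1/16 + 32*(-1/30))*(4*8) = (-9/16 - 16/15)*32 = -391/240*32 = -782/15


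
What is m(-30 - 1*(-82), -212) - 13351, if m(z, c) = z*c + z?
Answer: -24323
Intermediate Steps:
m(z, c) = z + c*z (m(z, c) = c*z + z = z + c*z)
m(-30 - 1*(-82), -212) - 13351 = (-30 - 1*(-82))*(1 - 212) - 13351 = (-30 + 82)*(-211) - 13351 = 52*(-211) - 13351 = -10972 - 13351 = -24323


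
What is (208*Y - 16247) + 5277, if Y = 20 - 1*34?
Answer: -13882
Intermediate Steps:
Y = -14 (Y = 20 - 34 = -14)
(208*Y - 16247) + 5277 = (208*(-14) - 16247) + 5277 = (-2912 - 16247) + 5277 = -19159 + 5277 = -13882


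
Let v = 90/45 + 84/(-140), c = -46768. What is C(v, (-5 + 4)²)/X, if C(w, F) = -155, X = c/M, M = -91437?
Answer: -14172735/46768 ≈ -303.04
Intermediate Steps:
X = 46768/91437 (X = -46768/(-91437) = -46768*(-1/91437) = 46768/91437 ≈ 0.51148)
v = 7/5 (v = 90*(1/45) + 84*(-1/140) = 2 - ⅗ = 7/5 ≈ 1.4000)
C(v, (-5 + 4)²)/X = -155/46768/91437 = -155*91437/46768 = -14172735/46768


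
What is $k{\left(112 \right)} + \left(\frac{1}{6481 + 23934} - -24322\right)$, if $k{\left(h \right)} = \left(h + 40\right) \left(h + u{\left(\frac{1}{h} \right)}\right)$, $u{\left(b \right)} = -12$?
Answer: $\frac{1202061631}{30415} \approx 39522.0$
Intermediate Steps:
$k{\left(h \right)} = \left(-12 + h\right) \left(40 + h\right)$ ($k{\left(h \right)} = \left(h + 40\right) \left(h - 12\right) = \left(40 + h\right) \left(-12 + h\right) = \left(-12 + h\right) \left(40 + h\right)$)
$k{\left(112 \right)} + \left(\frac{1}{6481 + 23934} - -24322\right) = \left(-480 + 112^{2} + 28 \cdot 112\right) + \left(\frac{1}{6481 + 23934} - -24322\right) = \left(-480 + 12544 + 3136\right) + \left(\frac{1}{30415} + 24322\right) = 15200 + \left(\frac{1}{30415} + 24322\right) = 15200 + \frac{739753631}{30415} = \frac{1202061631}{30415}$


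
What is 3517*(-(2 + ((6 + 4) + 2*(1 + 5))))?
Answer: -84408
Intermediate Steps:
3517*(-(2 + ((6 + 4) + 2*(1 + 5)))) = 3517*(-(2 + (10 + 2*6))) = 3517*(-(2 + (10 + 12))) = 3517*(-(2 + 22)) = 3517*(-1*24) = 3517*(-24) = -84408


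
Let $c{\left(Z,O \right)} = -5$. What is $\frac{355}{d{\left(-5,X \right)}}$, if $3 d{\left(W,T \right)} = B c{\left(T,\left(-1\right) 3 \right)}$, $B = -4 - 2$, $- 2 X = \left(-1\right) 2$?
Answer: $\frac{71}{2} \approx 35.5$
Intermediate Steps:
$X = 1$ ($X = - \frac{\left(-1\right) 2}{2} = \left(- \frac{1}{2}\right) \left(-2\right) = 1$)
$B = -6$ ($B = -4 - 2 = -6$)
$d{\left(W,T \right)} = 10$ ($d{\left(W,T \right)} = \frac{\left(-6\right) \left(-5\right)}{3} = \frac{1}{3} \cdot 30 = 10$)
$\frac{355}{d{\left(-5,X \right)}} = \frac{355}{10} = 355 \cdot \frac{1}{10} = \frac{71}{2}$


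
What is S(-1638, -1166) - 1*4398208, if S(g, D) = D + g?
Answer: -4401012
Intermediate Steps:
S(-1638, -1166) - 1*4398208 = (-1166 - 1638) - 1*4398208 = -2804 - 4398208 = -4401012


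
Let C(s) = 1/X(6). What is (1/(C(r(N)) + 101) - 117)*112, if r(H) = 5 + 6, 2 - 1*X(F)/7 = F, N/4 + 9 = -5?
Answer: -37041872/2827 ≈ -13103.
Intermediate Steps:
N = -56 (N = -36 + 4*(-5) = -36 - 20 = -56)
X(F) = 14 - 7*F
r(H) = 11
C(s) = -1/28 (C(s) = 1/(14 - 7*6) = 1/(14 - 42) = 1/(-28) = -1/28)
(1/(C(r(N)) + 101) - 117)*112 = (1/(-1/28 + 101) - 117)*112 = (1/(2827/28) - 117)*112 = (28/2827 - 117)*112 = -330731/2827*112 = -37041872/2827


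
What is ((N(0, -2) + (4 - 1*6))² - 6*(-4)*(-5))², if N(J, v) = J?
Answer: 13456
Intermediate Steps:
((N(0, -2) + (4 - 1*6))² - 6*(-4)*(-5))² = ((0 + (4 - 1*6))² - 6*(-4)*(-5))² = ((0 + (4 - 6))² + 24*(-5))² = ((0 - 2)² - 120)² = ((-2)² - 120)² = (4 - 120)² = (-116)² = 13456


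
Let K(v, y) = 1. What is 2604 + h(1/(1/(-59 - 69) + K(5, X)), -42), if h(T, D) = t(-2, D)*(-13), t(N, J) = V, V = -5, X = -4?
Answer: 2669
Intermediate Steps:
t(N, J) = -5
h(T, D) = 65 (h(T, D) = -5*(-13) = 65)
2604 + h(1/(1/(-59 - 69) + K(5, X)), -42) = 2604 + 65 = 2669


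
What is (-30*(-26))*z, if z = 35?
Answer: 27300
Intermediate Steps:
(-30*(-26))*z = -30*(-26)*35 = 780*35 = 27300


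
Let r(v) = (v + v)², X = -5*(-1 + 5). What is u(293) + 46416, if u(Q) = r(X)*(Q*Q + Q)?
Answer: 137873616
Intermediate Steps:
X = -20 (X = -5*4 = -20)
r(v) = 4*v² (r(v) = (2*v)² = 4*v²)
u(Q) = 1600*Q + 1600*Q² (u(Q) = (4*(-20)²)*(Q*Q + Q) = (4*400)*(Q² + Q) = 1600*(Q + Q²) = 1600*Q + 1600*Q²)
u(293) + 46416 = 1600*293*(1 + 293) + 46416 = 1600*293*294 + 46416 = 137827200 + 46416 = 137873616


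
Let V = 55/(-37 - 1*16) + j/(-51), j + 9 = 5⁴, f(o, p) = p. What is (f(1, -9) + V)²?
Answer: 3573648400/7306209 ≈ 489.13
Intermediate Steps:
j = 616 (j = -9 + 5⁴ = -9 + 625 = 616)
V = -35453/2703 (V = 55/(-37 - 1*16) + 616/(-51) = 55/(-37 - 16) + 616*(-1/51) = 55/(-53) - 616/51 = 55*(-1/53) - 616/51 = -55/53 - 616/51 = -35453/2703 ≈ -13.116)
(f(1, -9) + V)² = (-9 - 35453/2703)² = (-59780/2703)² = 3573648400/7306209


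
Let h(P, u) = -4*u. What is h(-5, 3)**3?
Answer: -1728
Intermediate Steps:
h(-5, 3)**3 = (-4*3)**3 = (-12)**3 = -1728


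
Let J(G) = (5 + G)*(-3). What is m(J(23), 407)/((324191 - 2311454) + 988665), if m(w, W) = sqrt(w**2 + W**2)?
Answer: -sqrt(172705)/998598 ≈ -0.00041616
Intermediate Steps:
J(G) = -15 - 3*G
m(w, W) = sqrt(W**2 + w**2)
m(J(23), 407)/((324191 - 2311454) + 988665) = sqrt(407**2 + (-15 - 3*23)**2)/((324191 - 2311454) + 988665) = sqrt(165649 + (-15 - 69)**2)/(-1987263 + 988665) = sqrt(165649 + (-84)**2)/(-998598) = sqrt(165649 + 7056)*(-1/998598) = sqrt(172705)*(-1/998598) = -sqrt(172705)/998598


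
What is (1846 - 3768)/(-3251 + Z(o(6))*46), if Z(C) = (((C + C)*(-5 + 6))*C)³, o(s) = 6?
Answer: -62/553747 ≈ -0.00011196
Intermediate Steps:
Z(C) = 8*C⁶ (Z(C) = (((2*C)*1)*C)³ = ((2*C)*C)³ = (2*C²)³ = 8*C⁶)
(1846 - 3768)/(-3251 + Z(o(6))*46) = (1846 - 3768)/(-3251 + (8*6⁶)*46) = -1922/(-3251 + (8*46656)*46) = -1922/(-3251 + 373248*46) = -1922/(-3251 + 17169408) = -1922/17166157 = -1922*1/17166157 = -62/553747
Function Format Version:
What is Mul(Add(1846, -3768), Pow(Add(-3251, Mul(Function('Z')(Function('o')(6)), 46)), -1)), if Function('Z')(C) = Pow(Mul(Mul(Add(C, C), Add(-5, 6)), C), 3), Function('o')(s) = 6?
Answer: Rational(-62, 553747) ≈ -0.00011196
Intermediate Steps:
Function('Z')(C) = Mul(8, Pow(C, 6)) (Function('Z')(C) = Pow(Mul(Mul(Mul(2, C), 1), C), 3) = Pow(Mul(Mul(2, C), C), 3) = Pow(Mul(2, Pow(C, 2)), 3) = Mul(8, Pow(C, 6)))
Mul(Add(1846, -3768), Pow(Add(-3251, Mul(Function('Z')(Function('o')(6)), 46)), -1)) = Mul(Add(1846, -3768), Pow(Add(-3251, Mul(Mul(8, Pow(6, 6)), 46)), -1)) = Mul(-1922, Pow(Add(-3251, Mul(Mul(8, 46656), 46)), -1)) = Mul(-1922, Pow(Add(-3251, Mul(373248, 46)), -1)) = Mul(-1922, Pow(Add(-3251, 17169408), -1)) = Mul(-1922, Pow(17166157, -1)) = Mul(-1922, Rational(1, 17166157)) = Rational(-62, 553747)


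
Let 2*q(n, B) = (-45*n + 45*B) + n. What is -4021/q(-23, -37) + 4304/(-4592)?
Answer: 2132397/187411 ≈ 11.378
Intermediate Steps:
q(n, B) = -22*n + 45*B/2 (q(n, B) = ((-45*n + 45*B) + n)/2 = (-44*n + 45*B)/2 = -22*n + 45*B/2)
-4021/q(-23, -37) + 4304/(-4592) = -4021/(-22*(-23) + (45/2)*(-37)) + 4304/(-4592) = -4021/(506 - 1665/2) + 4304*(-1/4592) = -4021/(-653/2) - 269/287 = -4021*(-2/653) - 269/287 = 8042/653 - 269/287 = 2132397/187411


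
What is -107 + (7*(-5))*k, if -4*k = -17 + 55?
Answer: 451/2 ≈ 225.50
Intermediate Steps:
k = -19/2 (k = -(-17 + 55)/4 = -¼*38 = -19/2 ≈ -9.5000)
-107 + (7*(-5))*k = -107 + (7*(-5))*(-19/2) = -107 - 35*(-19/2) = -107 + 665/2 = 451/2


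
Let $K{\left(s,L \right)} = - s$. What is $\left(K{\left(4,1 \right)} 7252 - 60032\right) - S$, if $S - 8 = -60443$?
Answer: $-28605$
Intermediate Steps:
$S = -60435$ ($S = 8 - 60443 = -60435$)
$\left(K{\left(4,1 \right)} 7252 - 60032\right) - S = \left(\left(-1\right) 4 \cdot 7252 - 60032\right) - -60435 = \left(\left(-4\right) 7252 - 60032\right) + 60435 = \left(-29008 - 60032\right) + 60435 = -89040 + 60435 = -28605$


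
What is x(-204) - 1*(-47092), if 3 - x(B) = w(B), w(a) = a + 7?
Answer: 47292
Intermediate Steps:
w(a) = 7 + a
x(B) = -4 - B (x(B) = 3 - (7 + B) = 3 + (-7 - B) = -4 - B)
x(-204) - 1*(-47092) = (-4 - 1*(-204)) - 1*(-47092) = (-4 + 204) + 47092 = 200 + 47092 = 47292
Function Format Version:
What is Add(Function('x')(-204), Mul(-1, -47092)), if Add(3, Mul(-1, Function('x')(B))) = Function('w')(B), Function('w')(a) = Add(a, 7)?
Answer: 47292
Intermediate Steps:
Function('w')(a) = Add(7, a)
Function('x')(B) = Add(-4, Mul(-1, B)) (Function('x')(B) = Add(3, Mul(-1, Add(7, B))) = Add(3, Add(-7, Mul(-1, B))) = Add(-4, Mul(-1, B)))
Add(Function('x')(-204), Mul(-1, -47092)) = Add(Add(-4, Mul(-1, -204)), Mul(-1, -47092)) = Add(Add(-4, 204), 47092) = Add(200, 47092) = 47292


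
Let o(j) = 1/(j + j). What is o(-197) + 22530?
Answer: 8876819/394 ≈ 22530.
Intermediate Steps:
o(j) = 1/(2*j)
o(-197) + 22530 = (½)/(-197) + 22530 = (½)*(-1/197) + 22530 = -1/394 + 22530 = 8876819/394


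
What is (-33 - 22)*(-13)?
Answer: 715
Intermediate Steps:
(-33 - 22)*(-13) = -55*(-13) = 715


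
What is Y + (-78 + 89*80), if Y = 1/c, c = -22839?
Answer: 160832237/22839 ≈ 7042.0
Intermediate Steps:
Y = -1/22839 (Y = 1/(-22839) = -1/22839 ≈ -4.3785e-5)
Y + (-78 + 89*80) = -1/22839 + (-78 + 89*80) = -1/22839 + (-78 + 7120) = -1/22839 + 7042 = 160832237/22839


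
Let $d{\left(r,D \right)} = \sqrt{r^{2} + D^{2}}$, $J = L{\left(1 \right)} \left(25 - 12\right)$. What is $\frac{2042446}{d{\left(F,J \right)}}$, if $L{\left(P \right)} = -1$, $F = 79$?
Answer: $\frac{1021223 \sqrt{6410}}{3205} \approx 25511.0$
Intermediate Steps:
$J = -13$ ($J = - (25 - 12) = \left(-1\right) 13 = -13$)
$d{\left(r,D \right)} = \sqrt{D^{2} + r^{2}}$
$\frac{2042446}{d{\left(F,J \right)}} = \frac{2042446}{\sqrt{\left(-13\right)^{2} + 79^{2}}} = \frac{2042446}{\sqrt{169 + 6241}} = \frac{2042446}{\sqrt{6410}} = 2042446 \frac{\sqrt{6410}}{6410} = \frac{1021223 \sqrt{6410}}{3205}$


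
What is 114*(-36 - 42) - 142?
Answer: -9034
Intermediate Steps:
114*(-36 - 42) - 142 = 114*(-78) - 142 = -8892 - 142 = -9034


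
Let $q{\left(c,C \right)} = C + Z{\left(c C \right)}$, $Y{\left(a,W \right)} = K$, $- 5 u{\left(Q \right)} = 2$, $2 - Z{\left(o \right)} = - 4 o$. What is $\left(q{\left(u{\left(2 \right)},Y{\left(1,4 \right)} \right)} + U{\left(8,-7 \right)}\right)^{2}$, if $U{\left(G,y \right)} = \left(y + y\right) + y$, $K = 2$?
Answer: $\frac{10201}{25} \approx 408.04$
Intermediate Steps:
$Z{\left(o \right)} = 2 + 4 o$ ($Z{\left(o \right)} = 2 - - 4 o = 2 + 4 o$)
$u{\left(Q \right)} = - \frac{2}{5}$ ($u{\left(Q \right)} = \left(- \frac{1}{5}\right) 2 = - \frac{2}{5}$)
$Y{\left(a,W \right)} = 2$
$U{\left(G,y \right)} = 3 y$ ($U{\left(G,y \right)} = 2 y + y = 3 y$)
$q{\left(c,C \right)} = 2 + C + 4 C c$ ($q{\left(c,C \right)} = C + \left(2 + 4 c C\right) = C + \left(2 + 4 C c\right) = 2 + C + 4 C c$)
$\left(q{\left(u{\left(2 \right)},Y{\left(1,4 \right)} \right)} + U{\left(8,-7 \right)}\right)^{2} = \left(\left(2 + 2 + 4 \cdot 2 \left(- \frac{2}{5}\right)\right) + 3 \left(-7\right)\right)^{2} = \left(\left(2 + 2 - \frac{16}{5}\right) - 21\right)^{2} = \left(\frac{4}{5} - 21\right)^{2} = \left(- \frac{101}{5}\right)^{2} = \frac{10201}{25}$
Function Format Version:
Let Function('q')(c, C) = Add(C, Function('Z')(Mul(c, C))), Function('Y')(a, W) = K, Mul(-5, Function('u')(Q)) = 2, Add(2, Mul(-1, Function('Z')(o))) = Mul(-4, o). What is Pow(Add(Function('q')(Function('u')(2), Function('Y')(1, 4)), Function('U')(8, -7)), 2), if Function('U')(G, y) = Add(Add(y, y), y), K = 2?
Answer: Rational(10201, 25) ≈ 408.04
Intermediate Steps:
Function('Z')(o) = Add(2, Mul(4, o)) (Function('Z')(o) = Add(2, Mul(-1, Mul(-4, o))) = Add(2, Mul(4, o)))
Function('u')(Q) = Rational(-2, 5) (Function('u')(Q) = Mul(Rational(-1, 5), 2) = Rational(-2, 5))
Function('Y')(a, W) = 2
Function('U')(G, y) = Mul(3, y) (Function('U')(G, y) = Add(Mul(2, y), y) = Mul(3, y))
Function('q')(c, C) = Add(2, C, Mul(4, C, c)) (Function('q')(c, C) = Add(C, Add(2, Mul(4, Mul(c, C)))) = Add(C, Add(2, Mul(4, Mul(C, c)))) = Add(C, Add(2, Mul(4, C, c))) = Add(2, C, Mul(4, C, c)))
Pow(Add(Function('q')(Function('u')(2), Function('Y')(1, 4)), Function('U')(8, -7)), 2) = Pow(Add(Add(2, 2, Mul(4, 2, Rational(-2, 5))), Mul(3, -7)), 2) = Pow(Add(Add(2, 2, Rational(-16, 5)), -21), 2) = Pow(Add(Rational(4, 5), -21), 2) = Pow(Rational(-101, 5), 2) = Rational(10201, 25)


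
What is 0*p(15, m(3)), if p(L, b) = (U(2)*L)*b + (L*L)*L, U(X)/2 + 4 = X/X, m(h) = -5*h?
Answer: 0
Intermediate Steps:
U(X) = -6 (U(X) = -8 + 2*(X/X) = -8 + 2*1 = -8 + 2 = -6)
p(L, b) = L³ - 6*L*b (p(L, b) = (-6*L)*b + (L*L)*L = -6*L*b + L²*L = -6*L*b + L³ = L³ - 6*L*b)
0*p(15, m(3)) = 0*(15*(15² - (-30)*3)) = 0*(15*(225 - 6*(-15))) = 0*(15*(225 + 90)) = 0*(15*315) = 0*4725 = 0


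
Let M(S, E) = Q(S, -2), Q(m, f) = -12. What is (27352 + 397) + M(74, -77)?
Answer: 27737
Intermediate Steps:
M(S, E) = -12
(27352 + 397) + M(74, -77) = (27352 + 397) - 12 = 27749 - 12 = 27737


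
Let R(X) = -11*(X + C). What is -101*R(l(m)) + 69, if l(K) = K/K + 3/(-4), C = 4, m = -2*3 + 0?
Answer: 19163/4 ≈ 4790.8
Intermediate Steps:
m = -6 (m = -6 + 0 = -6)
l(K) = ¼ (l(K) = 1 + 3*(-¼) = 1 - ¾ = ¼)
R(X) = -44 - 11*X (R(X) = -11*(X + 4) = -11*(4 + X) = -44 - 11*X)
-101*R(l(m)) + 69 = -101*(-44 - 11*¼) + 69 = -101*(-44 - 11/4) + 69 = -101*(-187/4) + 69 = 18887/4 + 69 = 19163/4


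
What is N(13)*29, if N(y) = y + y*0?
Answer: 377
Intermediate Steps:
N(y) = y (N(y) = y + 0 = y)
N(13)*29 = 13*29 = 377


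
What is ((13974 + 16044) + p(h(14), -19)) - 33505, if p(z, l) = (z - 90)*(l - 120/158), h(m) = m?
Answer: -156837/79 ≈ -1985.3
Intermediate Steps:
p(z, l) = (-90 + z)*(-60/79 + l) (p(z, l) = (-90 + z)*(l - 120*1/158) = (-90 + z)*(l - 60/79) = (-90 + z)*(-60/79 + l))
((13974 + 16044) + p(h(14), -19)) - 33505 = ((13974 + 16044) + (5400/79 - 90*(-19) - 60/79*14 - 19*14)) - 33505 = (30018 + (5400/79 + 1710 - 840/79 - 266)) - 33505 = (30018 + 118636/79) - 33505 = 2490058/79 - 33505 = -156837/79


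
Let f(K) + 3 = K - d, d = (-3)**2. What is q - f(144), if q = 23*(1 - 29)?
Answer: -776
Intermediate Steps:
d = 9
f(K) = -12 + K (f(K) = -3 + (K - 1*9) = -3 + (K - 9) = -3 + (-9 + K) = -12 + K)
q = -644 (q = 23*(-28) = -644)
q - f(144) = -644 - (-12 + 144) = -644 - 1*132 = -644 - 132 = -776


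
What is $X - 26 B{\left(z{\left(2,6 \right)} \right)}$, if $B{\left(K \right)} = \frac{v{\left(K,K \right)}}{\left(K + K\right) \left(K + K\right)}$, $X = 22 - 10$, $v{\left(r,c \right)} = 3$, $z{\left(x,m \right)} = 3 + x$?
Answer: $\frac{561}{50} \approx 11.22$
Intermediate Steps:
$X = 12$ ($X = 22 - 10 = 12$)
$B{\left(K \right)} = \frac{3}{4 K^{2}}$ ($B{\left(K \right)} = \frac{3}{\left(K + K\right) \left(K + K\right)} = \frac{3}{2 K 2 K} = \frac{3}{4 K^{2}}$)
$X - 26 B{\left(z{\left(2,6 \right)} \right)} = 12 - 26 \frac{3}{4 \left(3 + 2\right)^{2}} = 12 - 26 \frac{3}{4 \cdot 25} = 12 - 26 \cdot \frac{3}{4} \cdot \frac{1}{25} = 12 - \frac{39}{50} = \frac{561}{50}$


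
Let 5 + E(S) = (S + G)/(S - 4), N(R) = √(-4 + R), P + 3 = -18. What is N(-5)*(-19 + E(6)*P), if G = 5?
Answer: -177*I/2 ≈ -88.5*I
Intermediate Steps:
P = -21 (P = -3 - 18 = -21)
E(S) = -5 + (5 + S)/(-4 + S) (E(S) = -5 + (S + 5)/(S - 4) = -5 + (5 + S)/(-4 + S))
N(-5)*(-19 + E(6)*P) = √(-4 - 5)*(-19 + ((25 - 4*6)/(-4 + 6))*(-21)) = √(-9)*(-19 + ((25 - 24)/2)*(-21)) = (3*I)*(-19 + ((½)*1)*(-21)) = (3*I)*(-19 + (½)*(-21)) = (3*I)*(-19 - 21/2) = (3*I)*(-59/2) = -177*I/2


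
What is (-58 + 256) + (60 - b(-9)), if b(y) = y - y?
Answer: 258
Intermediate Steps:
b(y) = 0
(-58 + 256) + (60 - b(-9)) = (-58 + 256) + (60 - 1*0) = 198 + (60 + 0) = 198 + 60 = 258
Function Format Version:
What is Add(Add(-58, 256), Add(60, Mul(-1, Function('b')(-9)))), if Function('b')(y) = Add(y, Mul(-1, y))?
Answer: 258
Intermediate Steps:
Function('b')(y) = 0
Add(Add(-58, 256), Add(60, Mul(-1, Function('b')(-9)))) = Add(Add(-58, 256), Add(60, Mul(-1, 0))) = Add(198, Add(60, 0)) = Add(198, 60) = 258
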